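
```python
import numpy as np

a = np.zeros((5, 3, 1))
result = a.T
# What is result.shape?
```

(1, 3, 5)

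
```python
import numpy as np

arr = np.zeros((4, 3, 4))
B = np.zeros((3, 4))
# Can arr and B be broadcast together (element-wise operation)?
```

Yes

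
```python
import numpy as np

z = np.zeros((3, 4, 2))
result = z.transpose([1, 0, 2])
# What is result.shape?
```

(4, 3, 2)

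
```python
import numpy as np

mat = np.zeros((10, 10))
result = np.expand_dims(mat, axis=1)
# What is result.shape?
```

(10, 1, 10)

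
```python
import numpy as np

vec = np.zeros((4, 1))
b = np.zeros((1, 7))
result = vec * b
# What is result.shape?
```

(4, 7)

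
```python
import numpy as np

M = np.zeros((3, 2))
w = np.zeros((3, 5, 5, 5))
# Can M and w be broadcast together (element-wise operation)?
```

No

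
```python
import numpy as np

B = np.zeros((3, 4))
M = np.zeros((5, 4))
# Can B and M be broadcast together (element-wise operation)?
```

No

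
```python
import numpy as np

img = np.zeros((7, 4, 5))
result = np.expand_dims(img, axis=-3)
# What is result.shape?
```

(7, 1, 4, 5)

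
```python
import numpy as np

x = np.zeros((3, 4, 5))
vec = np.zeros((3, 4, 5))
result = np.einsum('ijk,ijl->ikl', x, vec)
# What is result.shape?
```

(3, 5, 5)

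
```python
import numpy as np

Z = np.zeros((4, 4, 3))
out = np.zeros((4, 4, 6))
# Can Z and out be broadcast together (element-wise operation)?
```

No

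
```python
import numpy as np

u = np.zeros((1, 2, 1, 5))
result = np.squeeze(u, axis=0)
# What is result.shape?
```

(2, 1, 5)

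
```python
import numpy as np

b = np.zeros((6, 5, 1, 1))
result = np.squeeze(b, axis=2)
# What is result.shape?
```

(6, 5, 1)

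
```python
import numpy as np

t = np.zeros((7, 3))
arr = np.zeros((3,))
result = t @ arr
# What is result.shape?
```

(7,)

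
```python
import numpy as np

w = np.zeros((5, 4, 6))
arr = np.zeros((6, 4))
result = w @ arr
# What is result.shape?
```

(5, 4, 4)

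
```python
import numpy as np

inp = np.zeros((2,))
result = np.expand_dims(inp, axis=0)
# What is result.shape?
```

(1, 2)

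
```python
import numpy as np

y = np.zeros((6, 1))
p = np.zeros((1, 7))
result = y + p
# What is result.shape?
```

(6, 7)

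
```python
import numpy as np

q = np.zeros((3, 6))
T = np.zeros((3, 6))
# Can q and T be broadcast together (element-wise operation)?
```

Yes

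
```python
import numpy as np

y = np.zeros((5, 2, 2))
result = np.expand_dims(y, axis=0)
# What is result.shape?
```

(1, 5, 2, 2)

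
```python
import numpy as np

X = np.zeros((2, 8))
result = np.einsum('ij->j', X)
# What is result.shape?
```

(8,)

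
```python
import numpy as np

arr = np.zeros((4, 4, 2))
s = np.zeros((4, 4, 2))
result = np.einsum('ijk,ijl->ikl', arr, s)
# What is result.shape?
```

(4, 2, 2)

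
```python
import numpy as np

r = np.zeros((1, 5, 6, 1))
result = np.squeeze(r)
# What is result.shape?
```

(5, 6)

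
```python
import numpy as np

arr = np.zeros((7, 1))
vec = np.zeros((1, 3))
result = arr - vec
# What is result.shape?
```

(7, 3)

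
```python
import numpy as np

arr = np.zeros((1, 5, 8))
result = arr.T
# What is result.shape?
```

(8, 5, 1)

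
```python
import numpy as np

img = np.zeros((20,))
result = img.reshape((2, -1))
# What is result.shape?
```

(2, 10)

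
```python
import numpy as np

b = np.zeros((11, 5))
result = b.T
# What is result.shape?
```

(5, 11)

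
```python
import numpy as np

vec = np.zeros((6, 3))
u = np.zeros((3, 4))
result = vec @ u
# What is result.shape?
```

(6, 4)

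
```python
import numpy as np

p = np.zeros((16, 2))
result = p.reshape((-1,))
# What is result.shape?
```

(32,)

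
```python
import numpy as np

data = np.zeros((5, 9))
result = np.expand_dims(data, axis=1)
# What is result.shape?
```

(5, 1, 9)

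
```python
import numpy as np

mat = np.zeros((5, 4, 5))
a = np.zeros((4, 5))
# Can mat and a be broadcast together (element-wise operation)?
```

Yes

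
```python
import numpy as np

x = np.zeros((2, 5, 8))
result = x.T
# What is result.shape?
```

(8, 5, 2)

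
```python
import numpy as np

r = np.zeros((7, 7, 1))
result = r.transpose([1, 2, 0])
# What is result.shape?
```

(7, 1, 7)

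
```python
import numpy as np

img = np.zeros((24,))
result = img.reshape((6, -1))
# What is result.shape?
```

(6, 4)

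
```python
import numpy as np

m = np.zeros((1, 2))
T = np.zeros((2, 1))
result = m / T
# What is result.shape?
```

(2, 2)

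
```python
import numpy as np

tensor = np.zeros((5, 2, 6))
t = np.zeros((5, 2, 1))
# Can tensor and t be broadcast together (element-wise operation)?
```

Yes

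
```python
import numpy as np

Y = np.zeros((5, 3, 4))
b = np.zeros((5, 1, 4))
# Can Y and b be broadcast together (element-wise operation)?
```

Yes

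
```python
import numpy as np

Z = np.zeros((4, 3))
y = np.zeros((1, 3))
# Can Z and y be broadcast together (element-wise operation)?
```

Yes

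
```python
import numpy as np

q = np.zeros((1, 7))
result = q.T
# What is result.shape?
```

(7, 1)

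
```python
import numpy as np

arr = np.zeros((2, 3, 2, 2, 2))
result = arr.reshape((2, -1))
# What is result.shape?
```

(2, 24)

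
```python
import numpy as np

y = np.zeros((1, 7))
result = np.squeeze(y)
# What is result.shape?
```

(7,)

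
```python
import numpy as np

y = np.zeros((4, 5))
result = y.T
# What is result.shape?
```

(5, 4)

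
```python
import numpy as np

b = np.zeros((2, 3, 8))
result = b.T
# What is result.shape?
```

(8, 3, 2)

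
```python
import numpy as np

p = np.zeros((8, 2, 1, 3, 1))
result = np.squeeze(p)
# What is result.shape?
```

(8, 2, 3)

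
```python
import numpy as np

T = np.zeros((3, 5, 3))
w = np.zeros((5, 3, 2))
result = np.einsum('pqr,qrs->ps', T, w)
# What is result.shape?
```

(3, 2)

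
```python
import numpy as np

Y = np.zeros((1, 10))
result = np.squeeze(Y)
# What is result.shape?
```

(10,)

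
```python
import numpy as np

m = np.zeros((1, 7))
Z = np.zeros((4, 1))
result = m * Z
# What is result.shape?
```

(4, 7)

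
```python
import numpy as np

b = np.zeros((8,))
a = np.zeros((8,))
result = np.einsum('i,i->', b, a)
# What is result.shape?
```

()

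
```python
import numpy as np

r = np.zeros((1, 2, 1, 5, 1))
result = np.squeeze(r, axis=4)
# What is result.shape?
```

(1, 2, 1, 5)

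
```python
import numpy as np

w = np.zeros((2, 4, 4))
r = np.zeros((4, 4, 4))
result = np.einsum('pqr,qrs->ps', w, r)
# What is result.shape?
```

(2, 4)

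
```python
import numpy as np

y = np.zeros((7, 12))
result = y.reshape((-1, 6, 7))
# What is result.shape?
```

(2, 6, 7)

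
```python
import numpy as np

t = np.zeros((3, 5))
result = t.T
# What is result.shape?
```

(5, 3)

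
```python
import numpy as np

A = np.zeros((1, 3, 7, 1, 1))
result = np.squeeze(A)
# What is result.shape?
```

(3, 7)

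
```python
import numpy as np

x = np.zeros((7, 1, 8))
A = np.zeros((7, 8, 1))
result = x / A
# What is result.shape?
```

(7, 8, 8)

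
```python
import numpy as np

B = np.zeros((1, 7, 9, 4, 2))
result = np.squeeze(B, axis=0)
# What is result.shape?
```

(7, 9, 4, 2)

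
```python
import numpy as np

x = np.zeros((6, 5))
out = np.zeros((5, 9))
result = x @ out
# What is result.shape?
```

(6, 9)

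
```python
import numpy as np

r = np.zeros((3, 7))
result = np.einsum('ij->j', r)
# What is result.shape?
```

(7,)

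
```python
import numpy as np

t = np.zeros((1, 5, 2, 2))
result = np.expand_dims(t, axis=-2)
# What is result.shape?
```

(1, 5, 2, 1, 2)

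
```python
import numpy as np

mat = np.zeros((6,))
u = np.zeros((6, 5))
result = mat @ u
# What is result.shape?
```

(5,)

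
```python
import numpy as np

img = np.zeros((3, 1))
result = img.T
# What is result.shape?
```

(1, 3)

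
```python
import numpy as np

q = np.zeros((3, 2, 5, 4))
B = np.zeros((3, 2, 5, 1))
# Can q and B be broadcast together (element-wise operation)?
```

Yes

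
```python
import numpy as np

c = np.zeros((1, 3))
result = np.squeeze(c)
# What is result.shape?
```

(3,)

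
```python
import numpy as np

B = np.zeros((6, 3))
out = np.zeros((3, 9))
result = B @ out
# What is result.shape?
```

(6, 9)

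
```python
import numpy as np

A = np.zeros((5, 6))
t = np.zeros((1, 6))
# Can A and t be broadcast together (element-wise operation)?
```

Yes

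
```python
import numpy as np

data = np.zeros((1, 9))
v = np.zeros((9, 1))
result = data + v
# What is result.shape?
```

(9, 9)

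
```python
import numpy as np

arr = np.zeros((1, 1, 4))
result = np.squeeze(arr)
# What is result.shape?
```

(4,)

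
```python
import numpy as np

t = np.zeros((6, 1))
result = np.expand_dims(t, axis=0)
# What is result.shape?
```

(1, 6, 1)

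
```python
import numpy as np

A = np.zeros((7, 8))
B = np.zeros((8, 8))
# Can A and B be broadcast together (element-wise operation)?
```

No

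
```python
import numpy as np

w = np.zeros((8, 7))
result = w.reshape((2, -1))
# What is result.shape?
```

(2, 28)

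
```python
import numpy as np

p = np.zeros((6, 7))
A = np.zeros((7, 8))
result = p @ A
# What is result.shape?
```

(6, 8)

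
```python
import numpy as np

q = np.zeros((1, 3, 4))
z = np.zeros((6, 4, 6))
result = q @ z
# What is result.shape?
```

(6, 3, 6)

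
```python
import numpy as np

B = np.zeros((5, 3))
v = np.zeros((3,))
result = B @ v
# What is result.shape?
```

(5,)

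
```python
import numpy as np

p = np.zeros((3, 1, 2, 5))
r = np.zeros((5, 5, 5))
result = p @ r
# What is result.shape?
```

(3, 5, 2, 5)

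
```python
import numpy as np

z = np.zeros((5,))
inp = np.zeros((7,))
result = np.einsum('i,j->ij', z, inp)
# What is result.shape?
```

(5, 7)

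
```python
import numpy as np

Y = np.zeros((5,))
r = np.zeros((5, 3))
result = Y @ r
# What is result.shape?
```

(3,)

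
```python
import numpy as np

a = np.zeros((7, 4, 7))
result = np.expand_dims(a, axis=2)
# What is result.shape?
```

(7, 4, 1, 7)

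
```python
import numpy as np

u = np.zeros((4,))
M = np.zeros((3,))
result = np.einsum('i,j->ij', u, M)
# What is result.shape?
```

(4, 3)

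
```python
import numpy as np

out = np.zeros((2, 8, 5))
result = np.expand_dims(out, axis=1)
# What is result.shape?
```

(2, 1, 8, 5)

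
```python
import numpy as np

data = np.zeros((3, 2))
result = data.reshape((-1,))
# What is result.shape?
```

(6,)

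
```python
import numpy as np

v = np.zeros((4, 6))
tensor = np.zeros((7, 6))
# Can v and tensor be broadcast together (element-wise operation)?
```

No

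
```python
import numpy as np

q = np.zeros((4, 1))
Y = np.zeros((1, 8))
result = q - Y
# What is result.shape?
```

(4, 8)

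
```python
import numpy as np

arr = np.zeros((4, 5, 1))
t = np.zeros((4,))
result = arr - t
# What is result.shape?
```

(4, 5, 4)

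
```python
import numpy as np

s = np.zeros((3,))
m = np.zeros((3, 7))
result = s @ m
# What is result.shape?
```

(7,)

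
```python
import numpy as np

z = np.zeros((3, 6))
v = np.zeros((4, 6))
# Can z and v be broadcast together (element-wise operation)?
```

No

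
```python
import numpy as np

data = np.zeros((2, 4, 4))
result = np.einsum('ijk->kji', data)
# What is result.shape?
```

(4, 4, 2)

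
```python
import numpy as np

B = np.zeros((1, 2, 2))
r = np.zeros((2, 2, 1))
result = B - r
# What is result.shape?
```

(2, 2, 2)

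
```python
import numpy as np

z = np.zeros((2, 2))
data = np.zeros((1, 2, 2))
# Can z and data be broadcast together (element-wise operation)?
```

Yes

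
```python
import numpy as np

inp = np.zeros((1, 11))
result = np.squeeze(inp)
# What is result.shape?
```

(11,)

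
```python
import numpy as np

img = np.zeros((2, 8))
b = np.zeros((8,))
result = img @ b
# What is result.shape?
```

(2,)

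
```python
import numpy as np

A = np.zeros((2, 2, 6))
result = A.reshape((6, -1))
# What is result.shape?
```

(6, 4)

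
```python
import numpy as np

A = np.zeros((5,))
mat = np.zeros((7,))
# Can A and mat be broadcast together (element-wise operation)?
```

No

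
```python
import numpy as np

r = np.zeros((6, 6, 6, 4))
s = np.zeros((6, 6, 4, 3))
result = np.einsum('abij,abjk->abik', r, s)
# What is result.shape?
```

(6, 6, 6, 3)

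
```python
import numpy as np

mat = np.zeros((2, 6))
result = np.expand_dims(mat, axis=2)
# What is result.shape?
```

(2, 6, 1)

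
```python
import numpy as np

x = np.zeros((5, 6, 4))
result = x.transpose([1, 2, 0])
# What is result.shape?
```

(6, 4, 5)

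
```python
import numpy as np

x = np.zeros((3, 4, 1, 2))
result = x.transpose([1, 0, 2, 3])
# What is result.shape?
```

(4, 3, 1, 2)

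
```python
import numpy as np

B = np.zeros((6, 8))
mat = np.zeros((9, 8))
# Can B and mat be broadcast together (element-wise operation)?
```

No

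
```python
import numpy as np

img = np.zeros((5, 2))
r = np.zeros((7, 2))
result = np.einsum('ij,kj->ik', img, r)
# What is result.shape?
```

(5, 7)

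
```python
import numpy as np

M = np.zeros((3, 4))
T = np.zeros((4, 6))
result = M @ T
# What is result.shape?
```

(3, 6)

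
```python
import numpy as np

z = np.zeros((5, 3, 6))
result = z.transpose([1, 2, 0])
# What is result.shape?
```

(3, 6, 5)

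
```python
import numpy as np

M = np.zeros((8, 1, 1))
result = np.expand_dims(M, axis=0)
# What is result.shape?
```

(1, 8, 1, 1)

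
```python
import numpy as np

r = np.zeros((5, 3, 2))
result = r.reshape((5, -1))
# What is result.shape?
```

(5, 6)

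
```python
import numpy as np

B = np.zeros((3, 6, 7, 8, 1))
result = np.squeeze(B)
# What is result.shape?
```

(3, 6, 7, 8)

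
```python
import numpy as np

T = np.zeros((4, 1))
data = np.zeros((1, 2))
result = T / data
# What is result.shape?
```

(4, 2)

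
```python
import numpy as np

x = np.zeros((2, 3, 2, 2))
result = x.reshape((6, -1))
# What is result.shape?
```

(6, 4)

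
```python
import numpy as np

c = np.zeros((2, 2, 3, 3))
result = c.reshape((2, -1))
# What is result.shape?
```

(2, 18)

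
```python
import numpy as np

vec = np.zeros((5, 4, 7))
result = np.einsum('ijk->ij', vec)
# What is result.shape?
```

(5, 4)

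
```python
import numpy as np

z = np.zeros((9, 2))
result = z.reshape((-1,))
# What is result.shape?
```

(18,)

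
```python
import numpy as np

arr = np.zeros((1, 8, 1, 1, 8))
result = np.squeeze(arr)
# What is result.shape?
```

(8, 8)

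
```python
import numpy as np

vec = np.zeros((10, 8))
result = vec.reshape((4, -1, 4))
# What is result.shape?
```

(4, 5, 4)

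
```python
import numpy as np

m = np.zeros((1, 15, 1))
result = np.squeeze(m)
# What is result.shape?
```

(15,)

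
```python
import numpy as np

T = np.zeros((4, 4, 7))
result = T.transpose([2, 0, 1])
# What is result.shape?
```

(7, 4, 4)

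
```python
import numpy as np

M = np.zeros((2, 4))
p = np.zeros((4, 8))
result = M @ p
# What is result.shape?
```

(2, 8)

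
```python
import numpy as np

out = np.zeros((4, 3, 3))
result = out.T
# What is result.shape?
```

(3, 3, 4)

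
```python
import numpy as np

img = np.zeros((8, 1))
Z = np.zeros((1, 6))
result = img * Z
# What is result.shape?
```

(8, 6)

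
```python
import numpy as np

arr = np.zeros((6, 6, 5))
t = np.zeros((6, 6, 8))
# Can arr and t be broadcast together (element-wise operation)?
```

No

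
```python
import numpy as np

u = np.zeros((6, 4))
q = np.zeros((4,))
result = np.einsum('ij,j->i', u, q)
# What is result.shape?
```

(6,)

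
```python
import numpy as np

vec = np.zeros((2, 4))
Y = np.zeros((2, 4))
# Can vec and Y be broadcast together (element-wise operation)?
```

Yes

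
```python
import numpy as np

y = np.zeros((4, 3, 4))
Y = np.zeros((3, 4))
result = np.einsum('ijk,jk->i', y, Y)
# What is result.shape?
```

(4,)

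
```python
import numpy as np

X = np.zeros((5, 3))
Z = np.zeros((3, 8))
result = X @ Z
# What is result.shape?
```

(5, 8)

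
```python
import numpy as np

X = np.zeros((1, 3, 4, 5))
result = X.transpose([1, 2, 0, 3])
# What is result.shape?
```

(3, 4, 1, 5)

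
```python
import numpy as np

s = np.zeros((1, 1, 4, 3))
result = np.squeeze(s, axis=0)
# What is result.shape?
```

(1, 4, 3)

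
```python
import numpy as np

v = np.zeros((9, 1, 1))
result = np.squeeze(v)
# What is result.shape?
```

(9,)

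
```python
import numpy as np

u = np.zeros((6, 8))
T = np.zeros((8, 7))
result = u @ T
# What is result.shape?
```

(6, 7)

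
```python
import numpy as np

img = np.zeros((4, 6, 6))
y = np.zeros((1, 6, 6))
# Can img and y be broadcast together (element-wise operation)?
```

Yes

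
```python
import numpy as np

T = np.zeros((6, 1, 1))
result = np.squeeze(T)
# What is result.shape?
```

(6,)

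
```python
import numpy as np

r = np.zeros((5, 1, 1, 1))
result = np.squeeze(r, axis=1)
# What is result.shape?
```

(5, 1, 1)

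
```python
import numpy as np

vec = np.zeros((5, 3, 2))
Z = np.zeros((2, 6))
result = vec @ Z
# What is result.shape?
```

(5, 3, 6)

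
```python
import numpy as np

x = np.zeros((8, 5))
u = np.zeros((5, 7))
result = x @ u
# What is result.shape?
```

(8, 7)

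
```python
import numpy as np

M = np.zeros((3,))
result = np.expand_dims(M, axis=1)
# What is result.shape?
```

(3, 1)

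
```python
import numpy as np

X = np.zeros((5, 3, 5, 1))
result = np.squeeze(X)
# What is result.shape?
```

(5, 3, 5)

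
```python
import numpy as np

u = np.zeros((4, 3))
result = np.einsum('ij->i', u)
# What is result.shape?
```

(4,)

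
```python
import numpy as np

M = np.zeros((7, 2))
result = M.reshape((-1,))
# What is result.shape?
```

(14,)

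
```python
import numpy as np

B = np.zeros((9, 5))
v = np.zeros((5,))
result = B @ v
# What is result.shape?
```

(9,)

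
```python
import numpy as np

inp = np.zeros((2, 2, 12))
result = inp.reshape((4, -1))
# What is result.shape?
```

(4, 12)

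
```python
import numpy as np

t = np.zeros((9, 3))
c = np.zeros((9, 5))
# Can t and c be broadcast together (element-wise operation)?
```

No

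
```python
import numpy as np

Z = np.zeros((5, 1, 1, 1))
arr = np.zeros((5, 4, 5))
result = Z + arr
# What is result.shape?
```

(5, 5, 4, 5)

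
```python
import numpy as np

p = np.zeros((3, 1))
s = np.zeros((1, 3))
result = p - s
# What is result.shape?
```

(3, 3)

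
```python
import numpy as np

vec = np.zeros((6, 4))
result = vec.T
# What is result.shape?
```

(4, 6)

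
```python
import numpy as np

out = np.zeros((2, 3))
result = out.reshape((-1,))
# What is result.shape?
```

(6,)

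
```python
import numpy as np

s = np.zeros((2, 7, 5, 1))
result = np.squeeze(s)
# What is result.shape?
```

(2, 7, 5)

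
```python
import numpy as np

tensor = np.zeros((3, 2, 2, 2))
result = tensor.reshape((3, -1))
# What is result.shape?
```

(3, 8)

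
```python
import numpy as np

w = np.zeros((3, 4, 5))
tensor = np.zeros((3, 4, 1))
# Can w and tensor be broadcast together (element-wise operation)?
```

Yes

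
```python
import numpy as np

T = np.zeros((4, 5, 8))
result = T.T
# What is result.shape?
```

(8, 5, 4)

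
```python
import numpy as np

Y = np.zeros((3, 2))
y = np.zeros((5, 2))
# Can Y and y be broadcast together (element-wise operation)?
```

No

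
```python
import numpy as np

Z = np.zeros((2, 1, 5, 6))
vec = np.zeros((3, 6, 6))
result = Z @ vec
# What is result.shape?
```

(2, 3, 5, 6)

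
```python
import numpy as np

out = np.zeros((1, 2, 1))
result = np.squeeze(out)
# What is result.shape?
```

(2,)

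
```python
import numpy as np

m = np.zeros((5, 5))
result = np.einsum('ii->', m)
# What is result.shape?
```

()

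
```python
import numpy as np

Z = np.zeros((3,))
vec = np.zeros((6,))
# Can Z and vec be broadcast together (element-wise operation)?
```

No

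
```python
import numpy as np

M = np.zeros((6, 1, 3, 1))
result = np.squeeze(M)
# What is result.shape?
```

(6, 3)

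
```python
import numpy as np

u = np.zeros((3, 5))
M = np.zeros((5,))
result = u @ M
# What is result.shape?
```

(3,)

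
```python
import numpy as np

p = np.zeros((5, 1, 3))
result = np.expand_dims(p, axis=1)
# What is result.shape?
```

(5, 1, 1, 3)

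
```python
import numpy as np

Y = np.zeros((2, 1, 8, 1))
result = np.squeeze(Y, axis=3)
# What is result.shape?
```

(2, 1, 8)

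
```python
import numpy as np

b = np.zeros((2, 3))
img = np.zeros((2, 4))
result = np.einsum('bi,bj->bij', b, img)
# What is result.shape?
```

(2, 3, 4)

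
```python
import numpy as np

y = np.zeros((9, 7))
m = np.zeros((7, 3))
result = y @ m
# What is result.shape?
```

(9, 3)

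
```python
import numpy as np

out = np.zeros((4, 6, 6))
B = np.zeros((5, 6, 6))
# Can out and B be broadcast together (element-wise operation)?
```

No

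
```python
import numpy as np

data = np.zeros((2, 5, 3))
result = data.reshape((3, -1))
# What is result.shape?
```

(3, 10)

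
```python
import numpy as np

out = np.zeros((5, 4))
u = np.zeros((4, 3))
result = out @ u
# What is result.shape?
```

(5, 3)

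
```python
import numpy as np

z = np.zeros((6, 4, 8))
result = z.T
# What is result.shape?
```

(8, 4, 6)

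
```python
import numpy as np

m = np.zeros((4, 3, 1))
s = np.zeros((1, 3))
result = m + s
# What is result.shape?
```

(4, 3, 3)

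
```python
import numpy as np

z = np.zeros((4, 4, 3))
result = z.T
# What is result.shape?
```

(3, 4, 4)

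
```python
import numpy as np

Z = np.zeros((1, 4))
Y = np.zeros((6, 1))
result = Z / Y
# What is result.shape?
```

(6, 4)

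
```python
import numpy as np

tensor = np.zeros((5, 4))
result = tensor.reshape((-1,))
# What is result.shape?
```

(20,)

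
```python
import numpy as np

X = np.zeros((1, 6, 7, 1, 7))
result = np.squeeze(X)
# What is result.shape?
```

(6, 7, 7)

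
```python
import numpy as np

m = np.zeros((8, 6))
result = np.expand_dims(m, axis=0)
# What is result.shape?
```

(1, 8, 6)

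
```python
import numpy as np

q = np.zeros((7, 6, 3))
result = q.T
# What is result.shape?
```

(3, 6, 7)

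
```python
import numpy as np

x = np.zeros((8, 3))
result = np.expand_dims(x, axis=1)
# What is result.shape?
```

(8, 1, 3)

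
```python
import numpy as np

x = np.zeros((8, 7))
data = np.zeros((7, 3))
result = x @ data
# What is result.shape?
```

(8, 3)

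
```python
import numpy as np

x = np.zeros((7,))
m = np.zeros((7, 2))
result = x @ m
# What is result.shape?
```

(2,)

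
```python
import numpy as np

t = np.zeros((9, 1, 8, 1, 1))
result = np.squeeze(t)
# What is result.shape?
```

(9, 8)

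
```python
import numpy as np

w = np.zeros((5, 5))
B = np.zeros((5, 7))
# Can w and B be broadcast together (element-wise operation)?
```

No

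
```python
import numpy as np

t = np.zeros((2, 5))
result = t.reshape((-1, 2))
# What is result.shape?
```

(5, 2)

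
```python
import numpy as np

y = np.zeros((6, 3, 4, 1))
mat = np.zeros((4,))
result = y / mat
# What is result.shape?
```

(6, 3, 4, 4)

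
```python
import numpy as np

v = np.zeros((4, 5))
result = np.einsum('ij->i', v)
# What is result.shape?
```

(4,)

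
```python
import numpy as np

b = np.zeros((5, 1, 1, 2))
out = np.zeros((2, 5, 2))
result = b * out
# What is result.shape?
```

(5, 2, 5, 2)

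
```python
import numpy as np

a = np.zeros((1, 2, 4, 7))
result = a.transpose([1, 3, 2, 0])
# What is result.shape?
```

(2, 7, 4, 1)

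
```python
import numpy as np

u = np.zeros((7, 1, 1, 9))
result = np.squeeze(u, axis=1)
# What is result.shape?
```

(7, 1, 9)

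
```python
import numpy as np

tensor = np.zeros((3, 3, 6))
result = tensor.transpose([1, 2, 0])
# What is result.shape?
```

(3, 6, 3)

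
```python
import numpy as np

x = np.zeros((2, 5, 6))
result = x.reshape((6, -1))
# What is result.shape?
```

(6, 10)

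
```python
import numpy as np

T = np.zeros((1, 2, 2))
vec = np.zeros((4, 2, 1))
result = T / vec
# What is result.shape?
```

(4, 2, 2)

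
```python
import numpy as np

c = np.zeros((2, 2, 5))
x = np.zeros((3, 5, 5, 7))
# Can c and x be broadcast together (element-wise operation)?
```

No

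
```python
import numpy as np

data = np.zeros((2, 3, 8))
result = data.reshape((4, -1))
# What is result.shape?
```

(4, 12)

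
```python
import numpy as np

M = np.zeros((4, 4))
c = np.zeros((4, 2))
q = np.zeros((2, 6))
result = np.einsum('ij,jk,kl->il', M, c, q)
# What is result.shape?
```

(4, 6)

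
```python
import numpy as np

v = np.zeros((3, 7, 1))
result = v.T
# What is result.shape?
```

(1, 7, 3)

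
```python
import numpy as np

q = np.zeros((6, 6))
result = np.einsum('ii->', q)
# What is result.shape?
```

()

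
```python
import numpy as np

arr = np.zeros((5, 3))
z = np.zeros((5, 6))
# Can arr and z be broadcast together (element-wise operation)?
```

No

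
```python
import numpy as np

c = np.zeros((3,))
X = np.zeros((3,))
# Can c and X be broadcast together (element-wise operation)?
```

Yes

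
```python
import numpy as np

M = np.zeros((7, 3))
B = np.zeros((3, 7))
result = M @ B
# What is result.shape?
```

(7, 7)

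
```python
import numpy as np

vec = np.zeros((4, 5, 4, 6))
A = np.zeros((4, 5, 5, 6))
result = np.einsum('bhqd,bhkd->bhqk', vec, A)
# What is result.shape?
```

(4, 5, 4, 5)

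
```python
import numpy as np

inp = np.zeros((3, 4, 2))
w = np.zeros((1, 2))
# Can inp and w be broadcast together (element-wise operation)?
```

Yes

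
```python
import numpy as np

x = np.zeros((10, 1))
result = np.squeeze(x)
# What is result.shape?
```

(10,)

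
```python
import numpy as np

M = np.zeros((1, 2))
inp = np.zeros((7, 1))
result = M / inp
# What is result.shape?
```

(7, 2)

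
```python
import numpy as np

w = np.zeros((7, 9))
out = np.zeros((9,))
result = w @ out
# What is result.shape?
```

(7,)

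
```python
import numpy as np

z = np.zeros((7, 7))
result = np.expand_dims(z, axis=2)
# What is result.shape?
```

(7, 7, 1)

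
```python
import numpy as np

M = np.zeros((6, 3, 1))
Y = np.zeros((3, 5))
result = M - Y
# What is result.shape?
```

(6, 3, 5)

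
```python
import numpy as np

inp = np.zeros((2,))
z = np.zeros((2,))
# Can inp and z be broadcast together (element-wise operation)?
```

Yes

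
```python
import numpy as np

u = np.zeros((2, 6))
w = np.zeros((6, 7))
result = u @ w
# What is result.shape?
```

(2, 7)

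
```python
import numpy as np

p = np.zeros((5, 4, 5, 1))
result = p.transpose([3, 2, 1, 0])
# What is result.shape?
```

(1, 5, 4, 5)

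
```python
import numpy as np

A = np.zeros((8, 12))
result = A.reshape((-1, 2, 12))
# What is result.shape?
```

(4, 2, 12)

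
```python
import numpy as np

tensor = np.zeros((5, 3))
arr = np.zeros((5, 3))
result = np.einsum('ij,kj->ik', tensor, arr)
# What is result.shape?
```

(5, 5)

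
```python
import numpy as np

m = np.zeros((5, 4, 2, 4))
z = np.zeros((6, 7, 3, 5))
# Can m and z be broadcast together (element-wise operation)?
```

No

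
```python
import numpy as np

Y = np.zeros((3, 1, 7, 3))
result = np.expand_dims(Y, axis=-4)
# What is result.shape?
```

(3, 1, 1, 7, 3)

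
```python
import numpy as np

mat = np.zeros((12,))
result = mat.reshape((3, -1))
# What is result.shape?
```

(3, 4)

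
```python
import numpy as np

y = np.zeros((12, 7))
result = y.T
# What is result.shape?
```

(7, 12)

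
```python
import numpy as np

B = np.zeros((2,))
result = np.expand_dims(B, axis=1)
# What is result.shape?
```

(2, 1)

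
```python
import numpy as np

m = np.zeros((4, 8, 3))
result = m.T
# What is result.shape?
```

(3, 8, 4)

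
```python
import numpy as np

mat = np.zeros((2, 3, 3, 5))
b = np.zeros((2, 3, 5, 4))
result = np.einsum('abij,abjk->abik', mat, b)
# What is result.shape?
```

(2, 3, 3, 4)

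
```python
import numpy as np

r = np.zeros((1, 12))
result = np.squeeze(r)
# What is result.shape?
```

(12,)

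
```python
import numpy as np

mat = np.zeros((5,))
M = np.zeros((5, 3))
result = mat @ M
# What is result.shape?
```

(3,)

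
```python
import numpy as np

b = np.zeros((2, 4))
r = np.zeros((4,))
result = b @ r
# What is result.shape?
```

(2,)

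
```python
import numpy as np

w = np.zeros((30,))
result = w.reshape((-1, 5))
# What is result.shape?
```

(6, 5)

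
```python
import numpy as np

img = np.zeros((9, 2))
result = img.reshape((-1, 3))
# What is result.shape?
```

(6, 3)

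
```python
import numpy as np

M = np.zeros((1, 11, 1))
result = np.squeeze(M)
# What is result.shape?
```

(11,)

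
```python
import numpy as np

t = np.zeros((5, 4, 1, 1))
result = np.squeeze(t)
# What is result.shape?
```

(5, 4)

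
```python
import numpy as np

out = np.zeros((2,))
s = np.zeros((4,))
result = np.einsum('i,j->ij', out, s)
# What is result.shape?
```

(2, 4)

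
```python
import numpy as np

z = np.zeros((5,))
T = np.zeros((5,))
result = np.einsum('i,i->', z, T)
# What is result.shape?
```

()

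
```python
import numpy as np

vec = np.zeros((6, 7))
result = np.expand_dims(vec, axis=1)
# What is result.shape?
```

(6, 1, 7)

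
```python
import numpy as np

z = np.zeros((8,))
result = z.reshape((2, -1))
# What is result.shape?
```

(2, 4)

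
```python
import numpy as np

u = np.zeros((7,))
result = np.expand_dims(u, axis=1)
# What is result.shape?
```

(7, 1)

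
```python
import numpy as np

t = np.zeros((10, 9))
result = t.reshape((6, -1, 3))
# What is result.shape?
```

(6, 5, 3)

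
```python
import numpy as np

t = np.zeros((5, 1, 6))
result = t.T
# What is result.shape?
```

(6, 1, 5)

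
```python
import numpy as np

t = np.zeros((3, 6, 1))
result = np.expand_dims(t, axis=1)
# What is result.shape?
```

(3, 1, 6, 1)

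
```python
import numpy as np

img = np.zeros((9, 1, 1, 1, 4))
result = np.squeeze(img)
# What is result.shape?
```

(9, 4)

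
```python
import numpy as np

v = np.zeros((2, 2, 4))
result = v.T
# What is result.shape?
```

(4, 2, 2)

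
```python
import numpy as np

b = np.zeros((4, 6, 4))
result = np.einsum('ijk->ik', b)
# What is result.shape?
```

(4, 4)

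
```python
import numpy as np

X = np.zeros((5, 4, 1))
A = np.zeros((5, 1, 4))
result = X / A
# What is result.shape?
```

(5, 4, 4)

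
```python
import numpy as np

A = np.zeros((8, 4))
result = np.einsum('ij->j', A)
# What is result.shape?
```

(4,)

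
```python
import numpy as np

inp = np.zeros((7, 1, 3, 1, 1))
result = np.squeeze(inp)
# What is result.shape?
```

(7, 3)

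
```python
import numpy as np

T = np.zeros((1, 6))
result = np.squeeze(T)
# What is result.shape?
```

(6,)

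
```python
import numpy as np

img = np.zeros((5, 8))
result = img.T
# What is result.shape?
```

(8, 5)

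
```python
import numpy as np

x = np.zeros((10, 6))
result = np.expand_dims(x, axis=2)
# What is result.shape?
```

(10, 6, 1)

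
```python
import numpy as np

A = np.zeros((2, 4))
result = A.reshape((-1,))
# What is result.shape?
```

(8,)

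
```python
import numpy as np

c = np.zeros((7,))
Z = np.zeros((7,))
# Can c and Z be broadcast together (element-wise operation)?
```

Yes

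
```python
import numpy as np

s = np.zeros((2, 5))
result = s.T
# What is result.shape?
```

(5, 2)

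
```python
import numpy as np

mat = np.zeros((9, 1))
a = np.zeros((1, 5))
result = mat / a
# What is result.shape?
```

(9, 5)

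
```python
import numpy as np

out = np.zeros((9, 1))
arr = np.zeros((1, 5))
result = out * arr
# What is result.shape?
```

(9, 5)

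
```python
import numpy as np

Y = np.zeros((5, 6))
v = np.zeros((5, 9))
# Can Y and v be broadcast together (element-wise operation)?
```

No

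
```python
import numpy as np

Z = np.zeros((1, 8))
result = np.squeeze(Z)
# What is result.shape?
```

(8,)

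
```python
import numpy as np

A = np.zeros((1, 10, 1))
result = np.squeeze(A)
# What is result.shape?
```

(10,)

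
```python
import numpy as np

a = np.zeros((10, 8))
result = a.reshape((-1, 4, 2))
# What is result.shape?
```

(10, 4, 2)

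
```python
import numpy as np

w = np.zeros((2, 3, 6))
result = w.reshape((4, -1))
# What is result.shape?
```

(4, 9)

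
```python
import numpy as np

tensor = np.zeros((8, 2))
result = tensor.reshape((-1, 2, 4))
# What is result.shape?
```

(2, 2, 4)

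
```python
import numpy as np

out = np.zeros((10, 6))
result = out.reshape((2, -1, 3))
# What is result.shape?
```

(2, 10, 3)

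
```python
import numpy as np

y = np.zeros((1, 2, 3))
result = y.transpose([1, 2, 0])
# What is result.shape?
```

(2, 3, 1)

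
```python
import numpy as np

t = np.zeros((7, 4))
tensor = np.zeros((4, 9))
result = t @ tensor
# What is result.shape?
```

(7, 9)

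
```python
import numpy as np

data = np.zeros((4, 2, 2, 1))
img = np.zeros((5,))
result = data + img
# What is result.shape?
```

(4, 2, 2, 5)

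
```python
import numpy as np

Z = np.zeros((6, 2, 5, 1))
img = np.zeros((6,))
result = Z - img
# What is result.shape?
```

(6, 2, 5, 6)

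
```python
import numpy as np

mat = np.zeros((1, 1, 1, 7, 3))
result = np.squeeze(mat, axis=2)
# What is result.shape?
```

(1, 1, 7, 3)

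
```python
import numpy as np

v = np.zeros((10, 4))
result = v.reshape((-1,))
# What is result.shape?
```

(40,)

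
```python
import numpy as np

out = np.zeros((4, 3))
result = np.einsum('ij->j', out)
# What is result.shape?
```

(3,)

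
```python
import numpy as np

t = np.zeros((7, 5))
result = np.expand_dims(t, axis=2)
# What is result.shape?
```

(7, 5, 1)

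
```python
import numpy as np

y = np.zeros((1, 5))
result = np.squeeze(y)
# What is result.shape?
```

(5,)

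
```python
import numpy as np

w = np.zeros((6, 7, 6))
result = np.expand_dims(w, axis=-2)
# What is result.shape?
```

(6, 7, 1, 6)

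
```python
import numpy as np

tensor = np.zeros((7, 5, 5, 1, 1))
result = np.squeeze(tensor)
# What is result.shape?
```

(7, 5, 5)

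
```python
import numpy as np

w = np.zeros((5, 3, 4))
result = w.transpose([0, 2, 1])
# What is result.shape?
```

(5, 4, 3)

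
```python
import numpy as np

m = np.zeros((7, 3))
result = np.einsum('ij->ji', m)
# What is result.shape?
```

(3, 7)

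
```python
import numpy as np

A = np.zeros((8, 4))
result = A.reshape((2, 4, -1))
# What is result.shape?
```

(2, 4, 4)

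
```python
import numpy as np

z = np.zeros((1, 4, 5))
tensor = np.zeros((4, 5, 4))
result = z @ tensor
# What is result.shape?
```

(4, 4, 4)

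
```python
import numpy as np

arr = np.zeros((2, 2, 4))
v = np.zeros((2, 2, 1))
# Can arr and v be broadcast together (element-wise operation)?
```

Yes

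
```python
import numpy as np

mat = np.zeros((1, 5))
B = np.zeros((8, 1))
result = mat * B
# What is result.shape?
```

(8, 5)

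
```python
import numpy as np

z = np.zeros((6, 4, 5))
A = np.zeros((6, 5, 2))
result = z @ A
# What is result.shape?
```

(6, 4, 2)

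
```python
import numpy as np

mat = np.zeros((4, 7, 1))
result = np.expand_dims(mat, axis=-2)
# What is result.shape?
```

(4, 7, 1, 1)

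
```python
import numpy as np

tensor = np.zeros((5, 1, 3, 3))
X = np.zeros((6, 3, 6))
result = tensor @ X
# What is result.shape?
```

(5, 6, 3, 6)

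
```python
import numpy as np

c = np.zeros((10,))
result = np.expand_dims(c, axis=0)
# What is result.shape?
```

(1, 10)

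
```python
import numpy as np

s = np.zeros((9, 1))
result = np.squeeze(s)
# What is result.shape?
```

(9,)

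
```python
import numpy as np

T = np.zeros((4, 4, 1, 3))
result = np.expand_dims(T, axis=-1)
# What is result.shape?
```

(4, 4, 1, 3, 1)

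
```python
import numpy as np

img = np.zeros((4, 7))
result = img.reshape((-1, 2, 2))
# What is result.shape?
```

(7, 2, 2)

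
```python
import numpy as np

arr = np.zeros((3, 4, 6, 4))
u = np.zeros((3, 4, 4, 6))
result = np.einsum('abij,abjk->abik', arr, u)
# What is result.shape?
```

(3, 4, 6, 6)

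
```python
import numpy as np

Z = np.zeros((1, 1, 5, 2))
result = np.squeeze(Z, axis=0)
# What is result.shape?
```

(1, 5, 2)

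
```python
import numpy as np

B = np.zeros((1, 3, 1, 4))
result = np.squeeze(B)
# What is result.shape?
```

(3, 4)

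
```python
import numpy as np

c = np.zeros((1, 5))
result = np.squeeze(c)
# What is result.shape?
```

(5,)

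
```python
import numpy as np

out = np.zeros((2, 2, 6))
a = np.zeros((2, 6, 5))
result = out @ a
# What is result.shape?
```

(2, 2, 5)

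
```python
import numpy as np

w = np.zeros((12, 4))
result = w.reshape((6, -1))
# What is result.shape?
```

(6, 8)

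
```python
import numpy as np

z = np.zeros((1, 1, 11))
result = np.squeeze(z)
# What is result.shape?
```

(11,)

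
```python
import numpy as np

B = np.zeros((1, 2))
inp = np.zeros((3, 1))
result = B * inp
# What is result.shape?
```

(3, 2)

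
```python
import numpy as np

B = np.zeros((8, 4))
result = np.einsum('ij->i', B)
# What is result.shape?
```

(8,)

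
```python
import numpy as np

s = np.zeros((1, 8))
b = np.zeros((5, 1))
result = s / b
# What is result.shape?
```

(5, 8)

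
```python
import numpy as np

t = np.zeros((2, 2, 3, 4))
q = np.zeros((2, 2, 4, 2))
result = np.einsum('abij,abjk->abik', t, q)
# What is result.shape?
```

(2, 2, 3, 2)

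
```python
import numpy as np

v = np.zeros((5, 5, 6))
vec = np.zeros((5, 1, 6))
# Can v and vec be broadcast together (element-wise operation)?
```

Yes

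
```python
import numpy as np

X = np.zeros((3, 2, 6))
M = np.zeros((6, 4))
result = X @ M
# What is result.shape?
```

(3, 2, 4)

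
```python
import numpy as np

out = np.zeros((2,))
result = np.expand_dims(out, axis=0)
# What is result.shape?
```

(1, 2)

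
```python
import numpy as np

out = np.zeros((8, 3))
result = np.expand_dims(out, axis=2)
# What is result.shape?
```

(8, 3, 1)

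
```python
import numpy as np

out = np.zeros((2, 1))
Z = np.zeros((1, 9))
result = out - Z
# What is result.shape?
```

(2, 9)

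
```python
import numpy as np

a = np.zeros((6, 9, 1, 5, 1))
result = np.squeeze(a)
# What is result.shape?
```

(6, 9, 5)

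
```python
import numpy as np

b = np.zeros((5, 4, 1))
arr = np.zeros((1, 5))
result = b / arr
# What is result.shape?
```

(5, 4, 5)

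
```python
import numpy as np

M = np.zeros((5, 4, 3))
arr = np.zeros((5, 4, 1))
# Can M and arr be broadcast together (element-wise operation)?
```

Yes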